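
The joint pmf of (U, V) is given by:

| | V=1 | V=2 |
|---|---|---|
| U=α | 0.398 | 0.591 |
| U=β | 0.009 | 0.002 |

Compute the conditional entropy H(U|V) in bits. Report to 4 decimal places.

0.0816 bits

Marginals: p(U) = (0.9890, 0.0110), p(V) = (0.4070, 0.5930).
H(U|V) = Σ p(V) · H(U|V=·).
  V=1: p=0.4070, H(U|V=1) = 0.1531
  V=2: p=0.5930, H(U|V=2) = 0.0326
Weighted sum = 0.0816 bits.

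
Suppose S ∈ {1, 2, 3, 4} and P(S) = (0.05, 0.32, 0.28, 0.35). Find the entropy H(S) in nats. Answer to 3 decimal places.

1.238 nats

H(S) = −Σ p·ln p.
  −(0.05)·ln(0.05) = 0.1498
  −(0.32)·ln(0.32) = 0.3646
  −(0.28)·ln(0.28) = 0.3564
  −(0.35)·ln(0.35) = 0.3674
Sum: 0.1498 + 0.3646 + 0.3564 + 0.3674 = 1.238 nats.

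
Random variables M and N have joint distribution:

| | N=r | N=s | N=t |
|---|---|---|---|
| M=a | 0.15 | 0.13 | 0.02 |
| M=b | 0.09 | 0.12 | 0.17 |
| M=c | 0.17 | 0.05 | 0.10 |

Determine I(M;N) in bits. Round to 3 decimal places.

0.141 bits

Marginals: p(M) = (0.3000, 0.3800, 0.3200), p(N) = (0.4100, 0.3000, 0.2900).
I(M;N) = H(M) + H(N) − H(M,N).
H(M) = 1.5776, H(N) = 1.5664, H(M,N) = 3.0033.
I(M;N) = 1.5776 + 1.5664 − 3.0033 = 0.141 bits.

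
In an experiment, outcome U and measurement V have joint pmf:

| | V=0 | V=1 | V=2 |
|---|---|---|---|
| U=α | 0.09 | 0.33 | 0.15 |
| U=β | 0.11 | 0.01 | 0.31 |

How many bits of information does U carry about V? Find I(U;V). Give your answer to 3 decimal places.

0.303 bits

Marginals: p(U) = (0.5700, 0.4300), p(V) = (0.2000, 0.3400, 0.4600).
I(U;V) = H(U) + H(V) − H(U,V).
H(U) = 0.9858, H(V) = 1.5089, H(U,V) = 2.1915.
I(U;V) = 0.9858 + 1.5089 − 2.1915 = 0.303 bits.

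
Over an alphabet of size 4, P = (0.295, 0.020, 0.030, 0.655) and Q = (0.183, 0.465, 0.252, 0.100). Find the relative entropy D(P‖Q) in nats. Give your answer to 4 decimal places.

D(P‖Q) = Σ p·ln(p/q).
  0.295·ln(0.295/0.183) = 0.14086
  0.020·ln(0.020/0.465) = -0.06293
  0.030·ln(0.030/0.252) = -0.06385
  0.655·ln(0.655/0.100) = 1.23105
D(P‖Q) = 1.2451 nats.

1.2451 nats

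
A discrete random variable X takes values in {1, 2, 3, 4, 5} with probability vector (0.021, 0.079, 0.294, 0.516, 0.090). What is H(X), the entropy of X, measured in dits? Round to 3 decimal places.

H(X) = −Σ p·log₁₀ p.
  −(0.021)·log₁₀(0.021) = 0.0352
  −(0.079)·log₁₀(0.079) = 0.0871
  −(0.294)·log₁₀(0.294) = 0.1563
  −(0.516)·log₁₀(0.516) = 0.1483
  −(0.090)·log₁₀(0.090) = 0.0941
Sum: 0.0352 + 0.0871 + 0.1563 + 0.1483 + 0.0941 = 0.521 dits.

0.521 dits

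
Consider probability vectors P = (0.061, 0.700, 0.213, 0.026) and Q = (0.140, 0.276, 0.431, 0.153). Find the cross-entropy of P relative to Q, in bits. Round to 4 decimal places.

H(P,Q) = −Σ p·log₂ q.
  −0.061·log₂(0.140) = 0.17303
  −0.700·log₂(0.276) = 1.30008
  −0.213·log₂(0.431) = 0.25863
  −0.026·log₂(0.153) = 0.07042
H(P,Q) = 1.8022 bits.

1.8022 bits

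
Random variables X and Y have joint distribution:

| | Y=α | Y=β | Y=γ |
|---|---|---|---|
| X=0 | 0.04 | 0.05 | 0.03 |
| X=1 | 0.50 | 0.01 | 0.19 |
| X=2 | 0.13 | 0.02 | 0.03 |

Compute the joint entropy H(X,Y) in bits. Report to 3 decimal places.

2.223 bits

H(X,Y) = −Σ p(x,y)·log₂ p(x,y) over all 9 cells.
  cell (0,α): −0.04·log₂0.04 = 0.1858
  cell (0,β): −0.05·log₂0.05 = 0.2161
  cell (0,γ): −0.03·log₂0.03 = 0.1518
  cell (1,α): −0.50·log₂0.50 = 0.5000
  cell (1,β): −0.01·log₂0.01 = 0.0664
  cell (1,γ): −0.19·log₂0.19 = 0.4552
  cell (2,α): −0.13·log₂0.13 = 0.3826
  cell (2,β): −0.02·log₂0.02 = 0.1129
  cell (2,γ): −0.03·log₂0.03 = 0.1518
Sum = 2.223 bits.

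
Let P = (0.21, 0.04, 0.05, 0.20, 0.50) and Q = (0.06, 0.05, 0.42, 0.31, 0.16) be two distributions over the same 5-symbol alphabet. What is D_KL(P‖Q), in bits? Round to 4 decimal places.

0.9086 bits

D(P‖Q) = Σ p·log₂(p/q).
  0.21·log₂(0.21/0.06) = 0.37954
  0.04·log₂(0.04/0.05) = -0.01288
  0.05·log₂(0.05/0.42) = -0.15352
  0.20·log₂(0.20/0.31) = -0.12645
  0.50·log₂(0.50/0.16) = 0.82193
D(P‖Q) = 0.9086 bits.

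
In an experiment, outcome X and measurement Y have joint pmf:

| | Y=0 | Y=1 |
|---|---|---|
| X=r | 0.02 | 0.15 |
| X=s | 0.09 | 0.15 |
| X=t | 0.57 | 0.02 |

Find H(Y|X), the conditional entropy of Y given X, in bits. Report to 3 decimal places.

0.444 bits

Marginals: p(X) = (0.1700, 0.2400, 0.5900), p(Y) = (0.6800, 0.3200).
H(Y|X) = Σ p(X) · H(Y|X=·).
  X=r: p=0.1700, H(Y|X=r) = 0.5226
  X=s: p=0.2400, H(Y|X=s) = 0.9544
  X=t: p=0.5900, H(Y|X=t) = 0.2136
Weighted sum = 0.444 bits.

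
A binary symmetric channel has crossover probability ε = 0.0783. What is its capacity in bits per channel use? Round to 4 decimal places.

0.6038 bits

Binary symmetric channel: C = 1 − h₂(ε) where h₂ is the binary entropy function.
h₂(0.0783) = −0.0783·log₂0.0783 − 0.9217·log₂0.9217 = 0.3962.
C = 1 − 0.3962 = 0.6038 bits per channel use.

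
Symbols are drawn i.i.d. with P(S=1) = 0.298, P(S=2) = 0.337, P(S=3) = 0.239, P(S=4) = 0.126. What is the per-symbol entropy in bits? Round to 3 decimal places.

H(S) = −Σ p·log₂ p.
  −(0.298)·log₂(0.298) = 0.5205
  −(0.337)·log₂(0.337) = 0.5288
  −(0.239)·log₂(0.239) = 0.4935
  −(0.126)·log₂(0.126) = 0.3766
Sum: 0.5205 + 0.5288 + 0.4935 + 0.3766 = 1.919 bits.

1.919 bits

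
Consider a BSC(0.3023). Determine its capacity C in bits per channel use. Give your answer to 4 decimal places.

0.1159 bits

Binary symmetric channel: C = 1 − h₂(ε) where h₂ is the binary entropy function.
h₂(0.3023) = −0.3023·log₂0.3023 − 0.6977·log₂0.6977 = 0.8841.
C = 1 − 0.8841 = 0.1159 bits per channel use.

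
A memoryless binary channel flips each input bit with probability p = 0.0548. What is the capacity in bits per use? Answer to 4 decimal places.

Binary symmetric channel: C = 1 − h₂(ε) where h₂ is the binary entropy function.
h₂(0.0548) = −0.0548·log₂0.0548 − 0.9452·log₂0.9452 = 0.3064.
C = 1 − 0.3064 = 0.6936 bits per channel use.

0.6936 bits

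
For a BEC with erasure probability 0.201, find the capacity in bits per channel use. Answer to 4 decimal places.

0.7990 bits

Binary erasure channel: capacity C = 1 − ε.
C = 1 − 0.201 = 0.7990 bits per channel use.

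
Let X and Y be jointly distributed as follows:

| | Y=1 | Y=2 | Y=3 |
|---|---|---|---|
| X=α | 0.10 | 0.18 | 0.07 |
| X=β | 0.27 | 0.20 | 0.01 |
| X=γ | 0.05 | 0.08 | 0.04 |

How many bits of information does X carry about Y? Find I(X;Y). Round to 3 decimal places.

Marginals: p(X) = (0.3500, 0.4800, 0.1700), p(Y) = (0.4200, 0.4600, 0.1200).
I(X;Y) = H(X) + H(Y) − H(X,Y).
H(X) = 1.4730, H(Y) = 1.4080, H(X,Y) = 2.7803.
I(X;Y) = 1.4730 + 1.4080 − 2.7803 = 0.101 bits.

0.101 bits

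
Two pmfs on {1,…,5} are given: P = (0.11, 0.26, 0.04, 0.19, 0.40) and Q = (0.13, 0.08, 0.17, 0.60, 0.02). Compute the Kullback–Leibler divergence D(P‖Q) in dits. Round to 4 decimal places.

0.5255 dits

D(P‖Q) = Σ p·log₁₀(p/q).
  0.11·log₁₀(0.11/0.13) = -0.00798
  0.26·log₁₀(0.26/0.08) = 0.13309
  0.04·log₁₀(0.04/0.17) = -0.02514
  0.19·log₁₀(0.19/0.60) = -0.09489
  0.40·log₁₀(0.40/0.02) = 0.52041
D(P‖Q) = 0.5255 dits.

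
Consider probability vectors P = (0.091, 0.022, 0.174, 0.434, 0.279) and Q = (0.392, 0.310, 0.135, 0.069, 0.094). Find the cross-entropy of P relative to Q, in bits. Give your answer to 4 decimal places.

3.2886 bits

H(P,Q) = −Σ p·log₂ q.
  −0.091·log₂(0.392) = 0.12295
  −0.022·log₂(0.310) = 0.03717
  −0.174·log₂(0.135) = 0.50268
  −0.434·log₂(0.069) = 1.67405
  −0.279·log₂(0.094) = 0.95172
H(P,Q) = 3.2886 bits.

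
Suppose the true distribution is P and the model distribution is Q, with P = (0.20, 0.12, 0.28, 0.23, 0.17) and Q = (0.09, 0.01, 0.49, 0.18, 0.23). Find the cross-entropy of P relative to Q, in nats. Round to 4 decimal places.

1.8782 nats

H(P,Q) = −Σ p·ln q.
  −0.20·ln(0.09) = 0.48159
  −0.12·ln(0.01) = 0.55262
  −0.28·ln(0.49) = 0.19974
  −0.23·ln(0.18) = 0.39440
  −0.17·ln(0.23) = 0.24984
H(P,Q) = 1.8782 nats.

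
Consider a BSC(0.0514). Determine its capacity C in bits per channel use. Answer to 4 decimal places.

Binary symmetric channel: C = 1 − h₂(ε) where h₂ is the binary entropy function.
h₂(0.0514) = −0.0514·log₂0.0514 − 0.9486·log₂0.9486 = 0.2923.
C = 1 − 0.2923 = 0.7077 bits per channel use.

0.7077 bits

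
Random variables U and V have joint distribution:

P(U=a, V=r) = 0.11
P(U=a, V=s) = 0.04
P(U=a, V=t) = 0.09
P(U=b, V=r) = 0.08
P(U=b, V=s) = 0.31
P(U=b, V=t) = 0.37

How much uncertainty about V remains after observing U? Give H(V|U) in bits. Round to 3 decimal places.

Chain rule: H(V|U) = H(U,V) − H(U).
Marginals: p(U) = (0.2400, 0.7600), p(V) = (0.1900, 0.3500, 0.4600).
H(U,V) = 2.1947 bits; H(U) = 0.7950 bits.
H(V|U) = 2.1947 − 0.7950 = 1.400 bits.

1.400 bits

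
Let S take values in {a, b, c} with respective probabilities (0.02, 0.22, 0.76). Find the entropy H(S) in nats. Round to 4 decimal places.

0.6199 nats

H(S) = −Σ p·ln p.
  −(0.02)·ln(0.02) = 0.07824
  −(0.22)·ln(0.22) = 0.33311
  −(0.76)·ln(0.76) = 0.20857
Sum: 0.07824 + 0.33311 + 0.20857 = 0.6199 nats.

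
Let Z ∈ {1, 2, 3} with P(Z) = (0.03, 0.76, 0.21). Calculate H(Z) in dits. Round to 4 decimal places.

0.2786 dits

H(Z) = −Σ p·log₁₀ p.
  −(0.03)·log₁₀(0.03) = 0.04569
  −(0.76)·log₁₀(0.76) = 0.09058
  −(0.21)·log₁₀(0.21) = 0.14233
Sum: 0.04569 + 0.09058 + 0.14233 = 0.2786 dits.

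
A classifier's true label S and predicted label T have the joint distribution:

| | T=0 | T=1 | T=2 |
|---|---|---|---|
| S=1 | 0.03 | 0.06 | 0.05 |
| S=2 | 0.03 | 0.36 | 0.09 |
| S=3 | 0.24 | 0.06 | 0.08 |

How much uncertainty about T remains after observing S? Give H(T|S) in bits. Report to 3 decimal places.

Marginals: p(S) = (0.1400, 0.4800, 0.3800), p(T) = (0.3000, 0.4800, 0.2200).
H(T|S) = Σ p(S) · H(T|S=·).
  S=1: p=0.1400, H(T|S=1) = 1.5306
  S=2: p=0.4800, H(T|S=2) = 1.0141
  S=3: p=0.3800, H(T|S=3) = 1.3124
Weighted sum = 1.200 bits.

1.200 bits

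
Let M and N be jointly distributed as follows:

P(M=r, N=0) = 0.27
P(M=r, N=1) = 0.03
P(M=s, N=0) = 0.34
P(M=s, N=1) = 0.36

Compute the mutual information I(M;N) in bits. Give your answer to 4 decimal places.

Marginals: p(M) = (0.3000, 0.7000), p(N) = (0.6100, 0.3900).
I(M;N) = H(M) + H(N) − H(M,N).
H(M) = 0.8813, H(N) = 0.9648, H(M,N) = 1.7216.
I(M;N) = 0.8813 + 0.9648 − 1.7216 = 0.1245 bits.

0.1245 bits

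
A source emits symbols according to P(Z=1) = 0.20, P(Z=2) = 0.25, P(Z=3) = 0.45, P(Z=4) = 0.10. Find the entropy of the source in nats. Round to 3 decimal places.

H(Z) = −Σ p·ln p.
  −(0.20)·ln(0.20) = 0.3219
  −(0.25)·ln(0.25) = 0.3466
  −(0.45)·ln(0.45) = 0.3593
  −(0.10)·ln(0.10) = 0.2303
Sum: 0.3219 + 0.3466 + 0.3593 + 0.2303 = 1.258 nats.

1.258 nats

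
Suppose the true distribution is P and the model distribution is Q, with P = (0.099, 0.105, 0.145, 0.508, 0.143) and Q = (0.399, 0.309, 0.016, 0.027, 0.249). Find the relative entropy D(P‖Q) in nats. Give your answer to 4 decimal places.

1.4798 nats

D(P‖Q) = Σ p·ln(p/q).
  0.099·ln(0.099/0.399) = -0.13799
  0.105·ln(0.105/0.309) = -0.11333
  0.145·ln(0.145/0.016) = 0.31960
  0.508·ln(0.508/0.027) = 1.49080
  0.143·ln(0.143/0.249) = -0.07931
D(P‖Q) = 1.4798 nats.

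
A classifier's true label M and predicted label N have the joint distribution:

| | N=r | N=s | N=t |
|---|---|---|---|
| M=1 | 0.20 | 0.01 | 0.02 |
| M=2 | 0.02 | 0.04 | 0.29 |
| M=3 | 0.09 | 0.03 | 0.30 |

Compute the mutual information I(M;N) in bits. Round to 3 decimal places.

0.348 bits

Marginals: p(M) = (0.2300, 0.3500, 0.4200), p(N) = (0.3100, 0.0800, 0.6100).
I(M;N) = H(M) + H(N) − H(M,N).
H(M) = 1.5434, H(N) = 1.2503, H(M,N) = 2.4457.
I(M;N) = 1.5434 + 1.2503 − 2.4457 = 0.348 bits.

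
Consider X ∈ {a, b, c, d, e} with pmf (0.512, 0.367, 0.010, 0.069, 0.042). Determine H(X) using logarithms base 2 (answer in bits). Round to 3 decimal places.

1.550 bits

H(X) = −Σ p·log₂ p.
  −(0.512)·log₂(0.512) = 0.4945
  −(0.367)·log₂(0.367) = 0.5307
  −(0.010)·log₂(0.010) = 0.0664
  −(0.069)·log₂(0.069) = 0.2662
  −(0.042)·log₂(0.042) = 0.1921
Sum: 0.4945 + 0.5307 + 0.0664 + 0.2662 + 0.1921 = 1.550 bits.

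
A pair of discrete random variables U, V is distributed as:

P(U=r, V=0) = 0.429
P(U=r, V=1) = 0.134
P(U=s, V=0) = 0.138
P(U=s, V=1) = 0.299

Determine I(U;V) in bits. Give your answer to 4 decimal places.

0.1481 bits

Marginals: p(U) = (0.5630, 0.4370), p(V) = (0.5670, 0.4330).
I(U;V) = Σ p(x,y)·log₂[p(x,y)/(p(x)p(y))].
  (r,0): 0.429·log₂(1.3439) = 0.18294
  (r,1): 0.134·log₂(0.5497) = -0.11569
  (s,0): 0.138·log₂(0.5569) = -0.11653
  (s,1): 0.299·log₂(1.5802) = 0.19736
Sum = 0.1481 bits.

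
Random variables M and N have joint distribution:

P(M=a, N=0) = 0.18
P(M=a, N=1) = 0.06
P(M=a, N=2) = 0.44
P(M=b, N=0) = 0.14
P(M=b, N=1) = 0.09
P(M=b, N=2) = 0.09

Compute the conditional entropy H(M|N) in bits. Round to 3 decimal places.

0.810 bits

Marginals: p(M) = (0.6800, 0.3200), p(N) = (0.3200, 0.1500, 0.5300).
H(M|N) = Σ p(N) · H(M|N=·).
  N=0: p=0.3200, H(M|N=0) = 0.9887
  N=1: p=0.1500, H(M|N=1) = 0.9710
  N=2: p=0.5300, H(M|N=2) = 0.6573
Weighted sum = 0.810 bits.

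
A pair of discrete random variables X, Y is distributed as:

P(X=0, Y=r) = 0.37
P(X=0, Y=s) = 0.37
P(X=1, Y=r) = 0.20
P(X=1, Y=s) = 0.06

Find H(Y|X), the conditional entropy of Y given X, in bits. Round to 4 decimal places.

0.9426 bits

Marginals: p(X) = (0.7400, 0.2600), p(Y) = (0.5700, 0.4300).
H(Y|X) = Σ p(X) · H(Y|X=·).
  X=0: p=0.7400, H(Y|X=0) = 1.0000
  X=1: p=0.2600, H(Y|X=1) = 0.7793
Weighted sum = 0.9426 bits.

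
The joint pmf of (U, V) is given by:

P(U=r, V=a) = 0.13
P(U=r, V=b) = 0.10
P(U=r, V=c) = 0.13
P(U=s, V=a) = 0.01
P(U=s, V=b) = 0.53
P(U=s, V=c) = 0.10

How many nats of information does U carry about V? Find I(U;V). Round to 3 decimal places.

Marginals: p(U) = (0.3600, 0.6400), p(V) = (0.1400, 0.6300, 0.2300).
I(U;V) = Σ p(x,y)·ln[p(x,y)/(p(x)p(y))].
  (r,a): 0.13·ln(2.5794) = 0.1232
  (r,b): 0.10·ln(0.4409) = -0.0819
  (r,c): 0.13·ln(1.5700) = 0.0586
  (s,a): 0.01·ln(0.1116) = -0.0219
  (s,b): 0.53·ln(1.3145) = 0.1449
  (s,c): 0.10·ln(0.6793) = -0.0387
Sum = 0.184 nats.

0.184 nats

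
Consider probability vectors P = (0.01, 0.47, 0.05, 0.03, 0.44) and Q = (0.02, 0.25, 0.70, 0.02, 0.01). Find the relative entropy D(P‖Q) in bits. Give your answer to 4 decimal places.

2.6474 bits

D(P‖Q) = Σ p·log₂(p/q).
  0.01·log₂(0.01/0.02) = -0.01000
  0.47·log₂(0.47/0.25) = 0.42804
  0.05·log₂(0.05/0.70) = -0.19037
  0.03·log₂(0.03/0.02) = 0.01755
  0.44·log₂(0.44/0.01) = 2.40215
D(P‖Q) = 2.6474 bits.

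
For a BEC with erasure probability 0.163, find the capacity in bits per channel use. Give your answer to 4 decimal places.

0.8370 bits

Binary erasure channel: capacity C = 1 − ε.
C = 1 − 0.163 = 0.8370 bits per channel use.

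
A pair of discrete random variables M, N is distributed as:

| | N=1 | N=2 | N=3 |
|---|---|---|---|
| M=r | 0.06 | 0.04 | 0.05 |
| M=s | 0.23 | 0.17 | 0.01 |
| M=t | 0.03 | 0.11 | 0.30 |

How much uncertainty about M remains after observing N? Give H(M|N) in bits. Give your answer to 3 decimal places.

1.075 bits

Chain rule: H(M|N) = H(M,N) − H(N).
Marginals: p(M) = (0.1500, 0.4100, 0.4400), p(N) = (0.3200, 0.3200, 0.3600).
H(M,N) = 2.6572 bits; H(N) = 1.5827 bits.
H(M|N) = 2.6572 − 1.5827 = 1.075 bits.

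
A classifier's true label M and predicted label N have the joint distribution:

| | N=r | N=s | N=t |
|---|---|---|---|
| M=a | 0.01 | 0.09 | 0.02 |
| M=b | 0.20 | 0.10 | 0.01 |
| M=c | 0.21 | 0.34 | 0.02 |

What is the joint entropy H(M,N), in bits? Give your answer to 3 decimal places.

2.470 bits

H(M,N) = −Σ p(x,y)·log₂ p(x,y) over all 9 cells.
  cell (a,r): −0.01·log₂0.01 = 0.0664
  cell (a,s): −0.09·log₂0.09 = 0.3127
  cell (a,t): −0.02·log₂0.02 = 0.1129
  cell (b,r): −0.20·log₂0.20 = 0.4644
  cell (b,s): −0.10·log₂0.10 = 0.3322
  cell (b,t): −0.01·log₂0.01 = 0.0664
  cell (c,r): −0.21·log₂0.21 = 0.4728
  cell (c,s): −0.34·log₂0.34 = 0.5292
  cell (c,t): −0.02·log₂0.02 = 0.1129
Sum = 2.470 bits.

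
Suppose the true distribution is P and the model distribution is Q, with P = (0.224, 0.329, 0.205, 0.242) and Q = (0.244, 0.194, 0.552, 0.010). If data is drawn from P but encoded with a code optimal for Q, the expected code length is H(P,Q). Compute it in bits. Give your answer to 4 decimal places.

3.0178 bits

H(P,Q) = −Σ p·log₂ q.
  −0.224·log₂(0.244) = 0.45585
  −0.329·log₂(0.194) = 0.77837
  −0.205·log₂(0.552) = 0.17574
  −0.242·log₂(0.010) = 1.60781
H(P,Q) = 3.0178 bits.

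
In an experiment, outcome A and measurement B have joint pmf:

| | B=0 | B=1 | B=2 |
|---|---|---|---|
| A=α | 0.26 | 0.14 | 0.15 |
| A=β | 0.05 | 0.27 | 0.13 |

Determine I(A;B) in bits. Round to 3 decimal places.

0.136 bits

Marginals: p(A) = (0.5500, 0.4500), p(B) = (0.3100, 0.4100, 0.2800).
I(A;B) = Σ p(x,y)·log₂[p(x,y)/(p(x)p(y))].
  (α,0): 0.26·log₂(1.5249) = 0.1583
  (α,1): 0.14·log₂(0.6208) = -0.0963
  (α,2): 0.15·log₂(0.9740) = -0.0057
  (β,0): 0.05·log₂(0.3584) = -0.0740
  (β,1): 0.27·log₂(1.4634) = 0.1483
  (β,2): 0.13·log₂(1.0317) = 0.0059
Sum = 0.136 bits.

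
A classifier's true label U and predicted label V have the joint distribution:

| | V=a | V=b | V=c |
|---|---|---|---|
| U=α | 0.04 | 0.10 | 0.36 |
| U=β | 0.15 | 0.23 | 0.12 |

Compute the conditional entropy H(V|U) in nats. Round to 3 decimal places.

Chain rule: H(V|U) = H(U,V) − H(U).
Marginals: p(U) = (0.5000, 0.5000), p(V) = (0.1900, 0.3300, 0.4800).
H(U,V) = 1.6038 nats; H(U) = 0.6931 nats.
H(V|U) = 1.6038 − 0.6931 = 0.911 nats.

0.911 nats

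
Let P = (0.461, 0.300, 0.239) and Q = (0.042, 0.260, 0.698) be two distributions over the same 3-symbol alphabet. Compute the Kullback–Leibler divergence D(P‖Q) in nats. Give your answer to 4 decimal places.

0.8912 nats

D(P‖Q) = Σ p·ln(p/q).
  0.461·ln(0.461/0.042) = 1.10443
  0.300·ln(0.300/0.260) = 0.04293
  0.239·ln(0.239/0.698) = -0.25615
D(P‖Q) = 0.8912 nats.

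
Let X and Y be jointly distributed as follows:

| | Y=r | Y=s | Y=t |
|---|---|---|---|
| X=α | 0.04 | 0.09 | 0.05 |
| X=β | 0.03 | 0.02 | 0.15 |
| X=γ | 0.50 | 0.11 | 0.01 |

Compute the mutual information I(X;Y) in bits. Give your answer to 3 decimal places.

0.447 bits

Marginals: p(X) = (0.1800, 0.2000, 0.6200), p(Y) = (0.5700, 0.2200, 0.2100).
I(X;Y) = Σ p(x,y)·log₂[p(x,y)/(p(x)p(y))].
  (α,r): 0.04·log₂(0.3899) = -0.0544
  (α,s): 0.09·log₂(2.2727) = 0.1066
  (α,t): 0.05·log₂(1.3228) = 0.0202
  (β,r): 0.03·log₂(0.2632) = -0.0578
  (β,s): 0.02·log₂(0.4545) = -0.0228
  (β,t): 0.15·log₂(3.5714) = 0.2755
  (γ,r): 0.50·log₂(1.4148) = 0.2503
  (γ,s): 0.11·log₂(0.8065) = -0.0341
  (γ,t): 0.01·log₂(0.0768) = -0.0370
Sum = 0.447 bits.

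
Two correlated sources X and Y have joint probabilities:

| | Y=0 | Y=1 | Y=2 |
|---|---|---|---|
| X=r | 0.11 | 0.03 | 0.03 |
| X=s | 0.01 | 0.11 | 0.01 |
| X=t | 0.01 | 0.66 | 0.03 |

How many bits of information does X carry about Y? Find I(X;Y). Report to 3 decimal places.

Marginals: p(X) = (0.1700, 0.1300, 0.7000), p(Y) = (0.1300, 0.8000, 0.0700).
I(X;Y) = H(X) + H(Y) − H(X,Y).
H(X) = 1.1774, H(Y) = 0.9087, H(X,Y) = 1.7508.
I(X;Y) = 1.1774 + 0.9087 − 1.7508 = 0.335 bits.

0.335 bits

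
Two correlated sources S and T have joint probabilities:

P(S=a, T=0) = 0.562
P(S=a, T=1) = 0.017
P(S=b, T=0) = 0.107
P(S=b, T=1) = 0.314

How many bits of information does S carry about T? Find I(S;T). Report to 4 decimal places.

Marginals: p(S) = (0.5790, 0.4210), p(T) = (0.6690, 0.3310).
I(S;T) = Σ p(x,y)·log₂[p(x,y)/(p(x)p(y))].
  (a,0): 0.562·log₂(1.4509) = 0.30175
  (a,1): 0.017·log₂(0.0887) = -0.05941
  (b,0): 0.107·log₂(0.3799) = -0.14940
  (b,1): 0.314·log₂(2.2533) = 0.36802
Sum = 0.4610 bits.

0.4610 bits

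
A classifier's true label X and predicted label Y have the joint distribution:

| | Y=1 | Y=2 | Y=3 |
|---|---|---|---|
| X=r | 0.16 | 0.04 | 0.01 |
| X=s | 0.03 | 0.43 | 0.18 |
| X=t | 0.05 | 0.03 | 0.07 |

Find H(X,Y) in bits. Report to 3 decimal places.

H(X,Y) = −Σ p(x,y)·log₂ p(x,y) over all 9 cells.
  cell (r,1): −0.16·log₂0.16 = 0.4230
  cell (r,2): −0.04·log₂0.04 = 0.1858
  cell (r,3): −0.01·log₂0.01 = 0.0664
  cell (s,1): −0.03·log₂0.03 = 0.1518
  cell (s,2): −0.43·log₂0.43 = 0.5236
  cell (s,3): −0.18·log₂0.18 = 0.4453
  cell (t,1): −0.05·log₂0.05 = 0.2161
  cell (t,2): −0.03·log₂0.03 = 0.1518
  cell (t,3): −0.07·log₂0.07 = 0.2686
Sum = 2.432 bits.

2.432 bits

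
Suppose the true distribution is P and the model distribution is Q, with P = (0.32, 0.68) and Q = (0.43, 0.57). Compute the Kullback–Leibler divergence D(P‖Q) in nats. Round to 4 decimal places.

0.0254 nats

D(P‖Q) = Σ p·ln(p/q).
  0.32·ln(0.32/0.43) = -0.09455
  0.68·ln(0.68/0.57) = 0.11999
D(P‖Q) = 0.0254 nats.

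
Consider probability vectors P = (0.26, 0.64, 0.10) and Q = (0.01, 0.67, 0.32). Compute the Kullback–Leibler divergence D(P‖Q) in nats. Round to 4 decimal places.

0.7015 nats

D(P‖Q) = Σ p·ln(p/q).
  0.26·ln(0.26/0.01) = 0.84711
  0.64·ln(0.64/0.67) = -0.02932
  0.10·ln(0.10/0.32) = -0.11632
D(P‖Q) = 0.7015 nats.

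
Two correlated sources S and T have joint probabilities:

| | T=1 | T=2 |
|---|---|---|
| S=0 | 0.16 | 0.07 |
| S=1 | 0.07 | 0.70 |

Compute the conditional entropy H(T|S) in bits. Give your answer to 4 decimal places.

0.5423 bits

Chain rule: H(T|S) = H(S,T) − H(S).
Marginals: p(S) = (0.2300, 0.7700), p(T) = (0.2300, 0.7700).
H(S,T) = 1.3203 bits; H(S) = 0.7780 bits.
H(T|S) = 1.3203 − 0.7780 = 0.5423 bits.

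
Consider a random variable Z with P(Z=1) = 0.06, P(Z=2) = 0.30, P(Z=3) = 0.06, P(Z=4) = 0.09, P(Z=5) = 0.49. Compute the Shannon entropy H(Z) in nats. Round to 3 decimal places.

H(Z) = −Σ p·ln p.
  −(0.06)·ln(0.06) = 0.1688
  −(0.30)·ln(0.30) = 0.3612
  −(0.06)·ln(0.06) = 0.1688
  −(0.09)·ln(0.09) = 0.2167
  −(0.49)·ln(0.49) = 0.3495
Sum: 0.1688 + 0.3612 + 0.1688 + 0.2167 + 0.3495 = 1.265 nats.

1.265 nats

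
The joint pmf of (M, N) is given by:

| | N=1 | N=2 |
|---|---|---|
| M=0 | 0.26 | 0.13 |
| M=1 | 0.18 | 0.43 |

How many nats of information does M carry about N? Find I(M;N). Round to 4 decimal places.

Marginals: p(M) = (0.3900, 0.6100), p(N) = (0.4400, 0.5600).
I(M;N) = Σ p(x,y)·ln[p(x,y)/(p(x)p(y))].
  (0,1): 0.26·ln(1.5152) = 0.10803
  (0,2): 0.13·ln(0.5952) = -0.06744
  (1,1): 0.18·ln(0.6706) = -0.07191
  (1,2): 0.43·ln(1.2588) = 0.09896
Sum = 0.0676 nats.

0.0676 nats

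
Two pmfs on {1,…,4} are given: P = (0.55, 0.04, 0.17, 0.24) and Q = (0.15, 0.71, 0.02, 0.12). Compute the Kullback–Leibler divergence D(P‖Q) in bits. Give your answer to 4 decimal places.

1.6298 bits

D(P‖Q) = Σ p·log₂(p/q).
  0.55·log₂(0.55/0.15) = 1.03096
  0.04·log₂(0.04/0.71) = -0.16599
  0.17·log₂(0.17/0.02) = 0.52487
  0.24·log₂(0.24/0.12) = 0.24000
D(P‖Q) = 1.6298 bits.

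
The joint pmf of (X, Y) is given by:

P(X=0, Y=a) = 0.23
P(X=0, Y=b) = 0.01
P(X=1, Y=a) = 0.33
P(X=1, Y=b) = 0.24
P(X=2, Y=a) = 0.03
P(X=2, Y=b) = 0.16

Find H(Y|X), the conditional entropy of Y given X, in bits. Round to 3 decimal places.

Marginals: p(X) = (0.2400, 0.5700, 0.1900), p(Y) = (0.5900, 0.4100).
H(Y|X) = Σ p(X) · H(Y|X=·).
  X=0: p=0.2400, H(Y|X=0) = 0.2499
  X=1: p=0.5700, H(Y|X=1) = 0.9819
  X=2: p=0.1900, H(Y|X=2) = 0.6292
Weighted sum = 0.739 bits.

0.739 bits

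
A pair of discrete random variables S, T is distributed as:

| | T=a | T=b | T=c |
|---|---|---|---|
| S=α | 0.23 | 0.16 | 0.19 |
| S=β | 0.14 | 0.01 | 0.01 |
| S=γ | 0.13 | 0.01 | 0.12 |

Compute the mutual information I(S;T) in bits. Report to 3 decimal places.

0.143 bits

Marginals: p(S) = (0.5800, 0.1600, 0.2600), p(T) = (0.5000, 0.1800, 0.3200).
I(S;T) = H(S) + H(T) − H(S,T).
H(S) = 1.3841, H(T) = 1.4713, H(S,T) = 2.7120.
I(S;T) = 1.3841 + 1.4713 − 2.7120 = 0.143 bits.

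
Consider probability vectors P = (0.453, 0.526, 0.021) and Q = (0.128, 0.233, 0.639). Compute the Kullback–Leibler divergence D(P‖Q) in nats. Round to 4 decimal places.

D(P‖Q) = Σ p·ln(p/q).
  0.453·ln(0.453/0.128) = 0.57253
  0.526·ln(0.526/0.233) = 0.42830
  0.021·ln(0.021/0.639) = -0.07172
D(P‖Q) = 0.9291 nats.

0.9291 nats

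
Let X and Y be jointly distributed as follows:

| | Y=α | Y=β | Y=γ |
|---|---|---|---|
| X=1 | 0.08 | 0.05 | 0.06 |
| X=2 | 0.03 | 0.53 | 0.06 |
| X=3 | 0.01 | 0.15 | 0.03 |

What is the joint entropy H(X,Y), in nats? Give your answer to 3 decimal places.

1.567 nats

H(X,Y) = −Σ p(x,y)·ln p(x,y) over all 9 cells.
  cell (1,α): −0.08·ln0.08 = 0.2021
  cell (1,β): −0.05·ln0.05 = 0.1498
  cell (1,γ): −0.06·ln0.06 = 0.1688
  cell (2,α): −0.03·ln0.03 = 0.1052
  cell (2,β): −0.53·ln0.53 = 0.3365
  cell (2,γ): −0.06·ln0.06 = 0.1688
  cell (3,α): −0.01·ln0.01 = 0.0461
  cell (3,β): −0.15·ln0.15 = 0.2846
  cell (3,γ): −0.03·ln0.03 = 0.1052
Sum = 1.567 nats.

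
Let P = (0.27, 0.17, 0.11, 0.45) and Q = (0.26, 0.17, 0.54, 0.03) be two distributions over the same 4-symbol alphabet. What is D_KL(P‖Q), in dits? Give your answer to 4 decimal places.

0.4577 dits

D(P‖Q) = Σ p·log₁₀(p/q).
  0.27·log₁₀(0.27/0.26) = 0.00443
  0.17·log₁₀(0.17/0.17) = 0.00000
  0.11·log₁₀(0.11/0.54) = -0.07601
  0.45·log₁₀(0.45/0.03) = 0.52924
D(P‖Q) = 0.4577 dits.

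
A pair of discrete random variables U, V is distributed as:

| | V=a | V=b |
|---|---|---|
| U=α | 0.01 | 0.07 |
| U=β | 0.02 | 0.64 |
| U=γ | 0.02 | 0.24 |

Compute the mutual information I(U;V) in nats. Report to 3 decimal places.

0.008 nats

Marginals: p(U) = (0.0800, 0.6600, 0.2600), p(V) = (0.0500, 0.9500).
I(U;V) = Σ p(x,y)·ln[p(x,y)/(p(x)p(y))].
  (α,a): 0.01·ln(2.5000) = 0.0092
  (α,b): 0.07·ln(0.9211) = -0.0058
  (β,a): 0.02·ln(0.6061) = -0.0100
  (β,b): 0.64·ln(1.0207) = 0.0131
  (γ,a): 0.02·ln(1.5385) = 0.0086
  (γ,b): 0.24·ln(0.9717) = -0.0069
Sum = 0.008 nats.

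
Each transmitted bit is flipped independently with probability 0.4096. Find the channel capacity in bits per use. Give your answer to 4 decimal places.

Binary symmetric channel: C = 1 − h₂(ε) where h₂ is the binary entropy function.
h₂(0.4096) = −0.4096·log₂0.4096 − 0.5904·log₂0.5904 = 0.9763.
C = 1 − 0.9763 = 0.0237 bits per channel use.

0.0237 bits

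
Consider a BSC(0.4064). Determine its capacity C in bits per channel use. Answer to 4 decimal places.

0.0254 bits

Binary symmetric channel: C = 1 − h₂(ε) where h₂ is the binary entropy function.
h₂(0.4064) = −0.4064·log₂0.4064 − 0.5936·log₂0.5936 = 0.9746.
C = 1 − 0.9746 = 0.0254 bits per channel use.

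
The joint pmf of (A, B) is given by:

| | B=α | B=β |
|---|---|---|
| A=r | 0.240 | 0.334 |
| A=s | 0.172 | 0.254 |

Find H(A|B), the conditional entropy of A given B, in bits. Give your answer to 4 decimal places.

Marginals: p(A) = (0.5740, 0.4260), p(B) = (0.4120, 0.5880).
H(A|B) = Σ p(B) · H(A|B=·).
  B=α: p=0.4120, H(A|B=α) = 0.9803
  B=β: p=0.5880, H(A|B=β) = 0.9866
Weighted sum = 0.9840 bits.

0.9840 bits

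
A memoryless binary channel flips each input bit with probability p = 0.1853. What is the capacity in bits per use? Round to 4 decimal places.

0.3085 bits

Binary symmetric channel: C = 1 − h₂(ε) where h₂ is the binary entropy function.
h₂(0.1853) = −0.1853·log₂0.1853 − 0.8147·log₂0.8147 = 0.6915.
C = 1 − 0.6915 = 0.3085 bits per channel use.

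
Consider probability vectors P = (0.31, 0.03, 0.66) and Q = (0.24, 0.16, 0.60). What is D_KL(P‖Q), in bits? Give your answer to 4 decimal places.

0.1328 bits

D(P‖Q) = Σ p·log₂(p/q).
  0.31·log₂(0.31/0.24) = 0.11446
  0.03·log₂(0.03/0.16) = -0.07245
  0.66·log₂(0.66/0.60) = 0.09075
D(P‖Q) = 0.1328 bits.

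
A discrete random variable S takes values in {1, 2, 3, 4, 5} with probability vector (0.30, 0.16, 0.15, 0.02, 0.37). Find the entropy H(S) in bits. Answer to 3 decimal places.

1.998 bits

H(S) = −Σ p·log₂ p.
  −(0.30)·log₂(0.30) = 0.5211
  −(0.16)·log₂(0.16) = 0.4230
  −(0.15)·log₂(0.15) = 0.4105
  −(0.02)·log₂(0.02) = 0.1129
  −(0.37)·log₂(0.37) = 0.5307
Sum: 0.5211 + 0.4230 + 0.4105 + 0.1129 + 0.5307 = 1.998 bits.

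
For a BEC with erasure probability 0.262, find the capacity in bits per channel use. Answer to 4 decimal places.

Binary erasure channel: capacity C = 1 − ε.
C = 1 − 0.262 = 0.7380 bits per channel use.

0.7380 bits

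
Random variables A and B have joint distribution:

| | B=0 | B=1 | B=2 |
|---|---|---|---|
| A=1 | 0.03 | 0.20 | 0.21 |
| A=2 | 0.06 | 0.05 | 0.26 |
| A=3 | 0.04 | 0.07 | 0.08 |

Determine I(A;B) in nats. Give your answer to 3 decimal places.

Marginals: p(A) = (0.4400, 0.3700, 0.1900), p(B) = (0.1300, 0.3200, 0.5500).
I(A;B) = Σ p(x,y)·ln[p(x,y)/(p(x)p(y))].
  (1,0): 0.03·ln(0.5245) = -0.0194
  (1,1): 0.20·ln(1.4205) = 0.0702
  (1,2): 0.21·ln(0.8678) = -0.0298
  (2,0): 0.06·ln(1.2474) = 0.0133
  (2,1): 0.05·ln(0.4223) = -0.0431
  (2,2): 0.26·ln(1.2776) = 0.0637
  (3,0): 0.04·ln(1.6194) = 0.0193
  (3,1): 0.07·ln(1.1513) = 0.0099
  (3,2): 0.08·ln(0.7656) = -0.0214
Sum = 0.063 nats.

0.063 nats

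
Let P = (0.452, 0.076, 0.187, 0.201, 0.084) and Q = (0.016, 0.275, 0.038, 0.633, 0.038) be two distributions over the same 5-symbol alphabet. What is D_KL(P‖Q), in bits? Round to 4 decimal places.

2.2311 bits

D(P‖Q) = Σ p·log₂(p/q).
  0.452·log₂(0.452/0.016) = 2.17872
  0.076·log₂(0.076/0.275) = -0.14101
  0.187·log₂(0.187/0.038) = 0.42991
  0.201·log₂(0.201/0.633) = -0.33266
  0.084·log₂(0.084/0.038) = 0.09613
D(P‖Q) = 2.2311 bits.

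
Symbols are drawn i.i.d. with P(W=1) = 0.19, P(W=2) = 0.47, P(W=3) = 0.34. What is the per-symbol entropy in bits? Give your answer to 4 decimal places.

H(W) = −Σ p·log₂ p.
  −(0.19)·log₂(0.19) = 0.45523
  −(0.47)·log₂(0.47) = 0.51196
  −(0.34)·log₂(0.34) = 0.52917
Sum: 0.45523 + 0.51196 + 0.52917 = 1.4964 bits.

1.4964 bits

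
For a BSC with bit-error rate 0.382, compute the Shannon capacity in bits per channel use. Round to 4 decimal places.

Binary symmetric channel: C = 1 − h₂(ε) where h₂ is the binary entropy function.
h₂(0.382) = −0.382·log₂0.382 − 0.618·log₂0.618 = 0.9594.
C = 1 − 0.9594 = 0.0406 bits per channel use.

0.0406 bits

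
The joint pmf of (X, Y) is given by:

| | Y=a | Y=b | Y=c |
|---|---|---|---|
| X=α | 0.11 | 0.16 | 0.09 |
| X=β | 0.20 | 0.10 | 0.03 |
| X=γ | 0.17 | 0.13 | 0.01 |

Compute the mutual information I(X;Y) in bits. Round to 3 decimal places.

Marginals: p(X) = (0.3600, 0.3300, 0.3100), p(Y) = (0.4800, 0.3900, 0.1300).
I(X;Y) = H(X) + H(Y) − H(X,Y).
H(X) = 1.5822, H(Y) = 1.4207, H(X,Y) = 2.9180.
I(X;Y) = 1.5822 + 1.4207 − 2.9180 = 0.085 bits.

0.085 bits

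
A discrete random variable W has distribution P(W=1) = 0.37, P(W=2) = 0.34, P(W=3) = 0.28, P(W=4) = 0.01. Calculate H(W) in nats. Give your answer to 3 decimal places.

H(W) = −Σ p·ln p.
  −(0.37)·ln(0.37) = 0.3679
  −(0.34)·ln(0.34) = 0.3668
  −(0.28)·ln(0.28) = 0.3564
  −(0.01)·ln(0.01) = 0.0461
Sum: 0.3679 + 0.3668 + 0.3564 + 0.0461 = 1.137 nats.

1.137 nats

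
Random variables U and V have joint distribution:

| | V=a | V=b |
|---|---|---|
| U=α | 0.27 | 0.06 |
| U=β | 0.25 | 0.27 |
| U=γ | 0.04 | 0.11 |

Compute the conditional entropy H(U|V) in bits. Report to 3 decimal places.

Marginals: p(U) = (0.3300, 0.5200, 0.1500), p(V) = (0.5600, 0.4400).
H(U|V) = Σ p(V) · H(U|V=·).
  V=a: p=0.5600, H(U|V=a) = 1.2988
  V=b: p=0.4400, H(U|V=b) = 1.3243
Weighted sum = 1.310 bits.

1.310 bits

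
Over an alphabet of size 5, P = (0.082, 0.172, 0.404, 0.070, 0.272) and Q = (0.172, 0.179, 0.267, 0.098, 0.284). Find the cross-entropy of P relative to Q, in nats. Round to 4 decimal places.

1.4787 nats

H(P,Q) = −Σ p·ln q.
  −0.082·ln(0.172) = 0.14434
  −0.172·ln(0.179) = 0.29590
  −0.404·ln(0.267) = 0.53348
  −0.070·ln(0.098) = 0.16260
  −0.272·ln(0.284) = 0.34239
H(P,Q) = 1.4787 nats.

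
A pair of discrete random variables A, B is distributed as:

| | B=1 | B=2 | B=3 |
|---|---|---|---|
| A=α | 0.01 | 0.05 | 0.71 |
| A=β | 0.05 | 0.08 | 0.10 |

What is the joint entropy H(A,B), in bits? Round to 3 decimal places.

1.473 bits

H(A,B) = −Σ p(x,y)·log₂ p(x,y) over all 6 cells.
  cell (α,1): −0.01·log₂0.01 = 0.0664
  cell (α,2): −0.05·log₂0.05 = 0.2161
  cell (α,3): −0.71·log₂0.71 = 0.3508
  cell (β,1): −0.05·log₂0.05 = 0.2161
  cell (β,2): −0.08·log₂0.08 = 0.2915
  cell (β,3): −0.10·log₂0.10 = 0.3322
Sum = 1.473 bits.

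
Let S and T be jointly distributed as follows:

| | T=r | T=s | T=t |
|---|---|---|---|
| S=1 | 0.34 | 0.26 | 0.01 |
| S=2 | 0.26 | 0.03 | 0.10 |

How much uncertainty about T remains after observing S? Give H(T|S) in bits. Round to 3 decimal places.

Chain rule: H(T|S) = H(S,T) − H(S).
Marginals: p(S) = (0.6100, 0.3900), p(T) = (0.6000, 0.2900, 0.1100).
H(S,T) = 2.0901 bits; H(S) = 0.9648 bits.
H(T|S) = 2.0901 − 0.9648 = 1.125 bits.

1.125 bits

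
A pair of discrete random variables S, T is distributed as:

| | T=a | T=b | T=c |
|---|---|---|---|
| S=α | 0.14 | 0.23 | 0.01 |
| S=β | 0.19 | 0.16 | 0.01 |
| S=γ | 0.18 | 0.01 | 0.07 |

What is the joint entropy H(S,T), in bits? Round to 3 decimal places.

H(S,T) = −Σ p(x,y)·log₂ p(x,y) over all 9 cells.
  cell (α,a): −0.14·log₂0.14 = 0.3971
  cell (α,b): −0.23·log₂0.23 = 0.4877
  cell (α,c): −0.01·log₂0.01 = 0.0664
  cell (β,a): −0.19·log₂0.19 = 0.4552
  cell (β,b): −0.16·log₂0.16 = 0.4230
  cell (β,c): −0.01·log₂0.01 = 0.0664
  cell (γ,a): −0.18·log₂0.18 = 0.4453
  cell (γ,b): −0.01·log₂0.01 = 0.0664
  cell (γ,c): −0.07·log₂0.07 = 0.2686
Sum = 2.676 bits.

2.676 bits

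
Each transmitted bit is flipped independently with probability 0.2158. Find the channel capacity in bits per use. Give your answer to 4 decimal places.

Binary symmetric channel: C = 1 − h₂(ε) where h₂ is the binary entropy function.
h₂(0.2158) = −0.2158·log₂0.2158 − 0.7842·log₂0.7842 = 0.7524.
C = 1 − 0.7524 = 0.2476 bits per channel use.

0.2476 bits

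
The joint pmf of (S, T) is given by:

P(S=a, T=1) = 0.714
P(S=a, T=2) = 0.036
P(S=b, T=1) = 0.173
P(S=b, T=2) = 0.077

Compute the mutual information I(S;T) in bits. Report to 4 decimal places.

Marginals: p(S) = (0.7500, 0.2500), p(T) = (0.8870, 0.1130).
I(S;T) = H(S) + H(T) − H(S,T).
H(S) = 0.8113, H(T) = 0.5089, H(S,T) = 1.2424.
I(S;T) = 0.8113 + 0.5089 − 1.2424 = 0.0778 bits.

0.0778 bits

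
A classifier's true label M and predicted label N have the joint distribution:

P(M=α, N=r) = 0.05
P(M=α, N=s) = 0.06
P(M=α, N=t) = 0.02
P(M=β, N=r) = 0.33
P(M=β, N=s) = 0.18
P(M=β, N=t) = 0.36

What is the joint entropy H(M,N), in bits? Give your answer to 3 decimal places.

2.076 bits

H(M,N) = −Σ p(x,y)·log₂ p(x,y) over all 6 cells.
  cell (α,r): −0.05·log₂0.05 = 0.2161
  cell (α,s): −0.06·log₂0.06 = 0.2435
  cell (α,t): −0.02·log₂0.02 = 0.1129
  cell (β,r): −0.33·log₂0.33 = 0.5278
  cell (β,s): −0.18·log₂0.18 = 0.4453
  cell (β,t): −0.36·log₂0.36 = 0.5306
Sum = 2.076 bits.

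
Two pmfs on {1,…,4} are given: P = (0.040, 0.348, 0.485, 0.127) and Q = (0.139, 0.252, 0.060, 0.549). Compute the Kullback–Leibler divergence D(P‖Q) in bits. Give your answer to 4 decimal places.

1.2842 bits

D(P‖Q) = Σ p·log₂(p/q).
  0.040·log₂(0.040/0.139) = -0.07188
  0.348·log₂(0.348/0.252) = 0.16205
  0.485·log₂(0.485/0.060) = 1.46225
  0.127·log₂(0.127/0.549) = -0.26822
D(P‖Q) = 1.2842 bits.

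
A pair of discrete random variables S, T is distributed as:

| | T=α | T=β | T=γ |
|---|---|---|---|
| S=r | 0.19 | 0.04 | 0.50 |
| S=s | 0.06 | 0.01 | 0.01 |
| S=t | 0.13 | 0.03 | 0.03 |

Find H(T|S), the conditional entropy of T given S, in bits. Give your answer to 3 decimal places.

Marginals: p(S) = (0.7300, 0.0800, 0.1900), p(T) = (0.3800, 0.0800, 0.5400).
H(T|S) = Σ p(S) · H(T|S=·).
  S=r: p=0.7300, H(T|S=r) = 1.1090
  S=s: p=0.0800, H(T|S=s) = 1.0613
  S=t: p=0.1900, H(T|S=t) = 1.2155
Weighted sum = 1.125 bits.

1.125 bits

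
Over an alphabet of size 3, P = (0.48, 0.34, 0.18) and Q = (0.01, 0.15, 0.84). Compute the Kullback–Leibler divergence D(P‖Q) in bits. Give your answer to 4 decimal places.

D(P‖Q) = Σ p·log₂(p/q).
  0.48·log₂(0.48/0.01) = 2.68078
  0.34·log₂(0.34/0.15) = 0.40139
  0.18·log₂(0.18/0.84) = -0.40003
D(P‖Q) = 2.6821 bits.

2.6821 bits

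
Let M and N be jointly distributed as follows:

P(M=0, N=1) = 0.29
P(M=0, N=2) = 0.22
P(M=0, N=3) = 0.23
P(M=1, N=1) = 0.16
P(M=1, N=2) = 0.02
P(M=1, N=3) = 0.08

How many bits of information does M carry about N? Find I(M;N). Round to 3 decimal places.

Marginals: p(M) = (0.7400, 0.2600), p(N) = (0.4500, 0.2400, 0.3100).
I(M;N) = H(M) + H(N) − H(M,N).
H(M) = 0.8267, H(N) = 1.5363, H(M,N) = 2.3135.
I(M;N) = 0.8267 + 1.5363 − 2.3135 = 0.050 bits.

0.050 bits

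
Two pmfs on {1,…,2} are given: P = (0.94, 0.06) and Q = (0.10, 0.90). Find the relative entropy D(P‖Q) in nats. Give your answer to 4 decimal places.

1.9438 nats

D(P‖Q) = Σ p·ln(p/q).
  0.94·ln(0.94/0.10) = 2.10627
  0.06·ln(0.06/0.90) = -0.16248
D(P‖Q) = 1.9438 nats.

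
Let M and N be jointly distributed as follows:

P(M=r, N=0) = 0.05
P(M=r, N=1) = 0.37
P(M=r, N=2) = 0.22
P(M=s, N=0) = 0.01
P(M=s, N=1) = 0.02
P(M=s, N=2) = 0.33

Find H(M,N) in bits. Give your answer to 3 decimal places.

1.935 bits

H(M,N) = −Σ p(x,y)·log₂ p(x,y) over all 6 cells.
  cell (r,0): −0.05·log₂0.05 = 0.2161
  cell (r,1): −0.37·log₂0.37 = 0.5307
  cell (r,2): −0.22·log₂0.22 = 0.4806
  cell (s,0): −0.01·log₂0.01 = 0.0664
  cell (s,1): −0.02·log₂0.02 = 0.1129
  cell (s,2): −0.33·log₂0.33 = 0.5278
Sum = 1.935 bits.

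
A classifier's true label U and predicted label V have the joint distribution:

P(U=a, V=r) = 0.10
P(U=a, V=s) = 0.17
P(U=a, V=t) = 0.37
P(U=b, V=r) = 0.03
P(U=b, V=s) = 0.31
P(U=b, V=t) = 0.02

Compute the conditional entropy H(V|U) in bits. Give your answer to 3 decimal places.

1.143 bits

Marginals: p(U) = (0.6400, 0.3600), p(V) = (0.1300, 0.4800, 0.3900).
H(V|U) = Σ p(U) · H(V|U=·).
  U=a: p=0.6400, H(V|U=a) = 1.3835
  U=b: p=0.3600, H(V|U=b) = 0.7162
Weighted sum = 1.143 bits.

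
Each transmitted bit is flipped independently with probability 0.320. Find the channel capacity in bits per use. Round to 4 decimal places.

Binary symmetric channel: C = 1 − h₂(ε) where h₂ is the binary entropy function.
h₂(0.320) = −0.320·log₂0.320 − 0.680·log₂0.680 = 0.9044.
C = 1 − 0.9044 = 0.0956 bits per channel use.

0.0956 bits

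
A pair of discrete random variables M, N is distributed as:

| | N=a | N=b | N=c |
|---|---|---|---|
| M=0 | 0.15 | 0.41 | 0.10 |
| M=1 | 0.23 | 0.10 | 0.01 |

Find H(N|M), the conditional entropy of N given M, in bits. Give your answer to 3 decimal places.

Chain rule: H(N|M) = H(M,N) − H(M).
Marginals: p(M) = (0.6600, 0.3400), p(N) = (0.3800, 0.5100, 0.1100).
H(M,N) = 2.1564 bits; H(M) = 0.9248 bits.
H(N|M) = 2.1564 − 0.9248 = 1.232 bits.

1.232 bits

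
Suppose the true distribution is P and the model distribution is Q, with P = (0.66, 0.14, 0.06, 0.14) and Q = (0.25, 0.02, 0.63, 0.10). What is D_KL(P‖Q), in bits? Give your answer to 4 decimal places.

1.1818 bits

D(P‖Q) = Σ p·log₂(p/q).
  0.66·log₂(0.66/0.25) = 0.92436
  0.14·log₂(0.14/0.02) = 0.39303
  0.06·log₂(0.06/0.63) = -0.20354
  0.14·log₂(0.14/0.10) = 0.06796
D(P‖Q) = 1.1818 bits.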